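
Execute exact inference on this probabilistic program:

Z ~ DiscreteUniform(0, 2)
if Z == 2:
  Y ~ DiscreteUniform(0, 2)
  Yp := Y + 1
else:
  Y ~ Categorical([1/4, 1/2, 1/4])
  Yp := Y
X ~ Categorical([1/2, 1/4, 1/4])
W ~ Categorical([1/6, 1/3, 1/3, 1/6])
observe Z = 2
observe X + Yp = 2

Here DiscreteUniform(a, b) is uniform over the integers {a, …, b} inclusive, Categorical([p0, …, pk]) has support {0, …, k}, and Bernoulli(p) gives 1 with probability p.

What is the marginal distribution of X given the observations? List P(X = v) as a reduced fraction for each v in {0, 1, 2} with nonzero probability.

Enumerate traces; 8 have nonzero weight after conditioning:
  (Z=2, Y=0, X=1, W=0) weight 1/216
  (Z=2, Y=0, X=1, W=1) weight 1/108
  (Z=2, Y=0, X=1, W=2) weight 1/108
  (Z=2, Y=0, X=1, W=3) weight 1/216
  (Z=2, Y=1, X=0, W=0) weight 1/108
  (Z=2, Y=1, X=0, W=1) weight 1/54
  (Z=2, Y=1, X=0, W=2) weight 1/54
  (Z=2, Y=1, X=0, W=3) weight 1/108
Group by X:
  weight(X=0) = 1/18
  weight(X=1) = 1/36
Total weight = 1/18 + 1/36 = 1/12
P(X=0 | obs) = 1/18 / 1/12 = 2/3
P(X=1 | obs) = 1/36 / 1/12 = 1/3

P(X=0) = 2/3, P(X=1) = 1/3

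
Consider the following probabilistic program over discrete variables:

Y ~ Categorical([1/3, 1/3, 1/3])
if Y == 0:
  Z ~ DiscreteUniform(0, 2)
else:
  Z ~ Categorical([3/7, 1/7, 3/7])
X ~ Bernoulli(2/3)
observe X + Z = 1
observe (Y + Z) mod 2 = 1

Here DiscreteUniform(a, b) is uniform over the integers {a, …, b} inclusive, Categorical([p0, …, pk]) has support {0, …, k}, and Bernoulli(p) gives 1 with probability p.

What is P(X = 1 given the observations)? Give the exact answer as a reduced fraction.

P(X = 1 | obs) = 9/14

Enumerate traces; 3 have nonzero weight after conditioning:
  (Y=0, Z=1, X=0) weight 1/27
  (Y=1, Z=0, X=1) weight 2/21
  (Y=2, Z=1, X=0) weight 1/63
Group by X:
  weight(X=0) = 10/189
  weight(X=1) = 2/21
Total weight = 10/189 + 2/21 = 4/27
P(X=0 | obs) = 10/189 / 4/27 = 5/14
P(X=1 | obs) = 2/21 / 4/27 = 9/14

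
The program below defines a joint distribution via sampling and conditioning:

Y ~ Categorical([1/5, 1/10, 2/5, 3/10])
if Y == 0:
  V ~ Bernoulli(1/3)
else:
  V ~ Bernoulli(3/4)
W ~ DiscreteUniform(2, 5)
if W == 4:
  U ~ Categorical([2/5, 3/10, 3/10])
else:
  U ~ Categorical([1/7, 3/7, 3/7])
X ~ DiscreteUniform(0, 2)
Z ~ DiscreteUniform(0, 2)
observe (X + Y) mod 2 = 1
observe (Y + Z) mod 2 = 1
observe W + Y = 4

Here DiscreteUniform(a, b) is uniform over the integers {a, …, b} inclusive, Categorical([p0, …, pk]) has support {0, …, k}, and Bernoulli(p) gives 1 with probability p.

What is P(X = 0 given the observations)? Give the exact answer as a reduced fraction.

P(X = 0 | obs) = 1/5

Enumerate traces; 36 have nonzero weight after conditioning:
  (Y=0, V=0, W=4, U=0, X=1, Z=1) weight 1/675
  (Y=0, V=0, W=4, U=1, X=1, Z=1) weight 1/900
  (Y=0, V=0, W=4, U=2, X=1, Z=1) weight 1/900
  (Y=0, V=1, W=4, U=0, X=1, Z=1) weight 1/1350
  (Y=0, V=1, W=4, U=1, X=1, Z=1) weight 1/1800
  (Y=0, V=1, W=4, U=2, X=1, Z=1) weight 1/1800
  (Y=1, V=0, W=3, U=0, X=0, Z=0) weight 1/10080
  (Y=1, V=0, W=3, U=0, X=0, Z=2) weight 1/10080
  (Y=1, V=0, W=3, U=0, X=2, Z=0) weight 1/10080
  … 27 more
Group by X:
  weight(X=0) = 1/180
  weight(X=1) = 1/60
  weight(X=2) = 1/180
Total weight = 1/180 + 1/60 + 1/180 = 1/36
P(X=0 | obs) = 1/180 / 1/36 = 1/5
P(X=1 | obs) = 1/60 / 1/36 = 3/5
P(X=2 | obs) = 1/180 / 1/36 = 1/5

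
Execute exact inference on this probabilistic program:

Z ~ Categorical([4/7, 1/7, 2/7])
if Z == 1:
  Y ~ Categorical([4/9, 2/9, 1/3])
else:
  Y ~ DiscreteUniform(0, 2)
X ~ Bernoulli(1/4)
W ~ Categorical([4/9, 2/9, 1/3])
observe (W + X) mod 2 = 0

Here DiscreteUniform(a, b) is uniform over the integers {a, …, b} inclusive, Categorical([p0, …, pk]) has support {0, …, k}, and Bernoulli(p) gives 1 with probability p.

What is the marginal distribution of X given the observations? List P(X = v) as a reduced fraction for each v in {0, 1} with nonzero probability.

Enumerate traces; 27 have nonzero weight after conditioning:
  (Z=0, Y=0, X=0, W=0) weight 4/63
  (Z=0, Y=0, X=0, W=2) weight 1/21
  (Z=0, Y=0, X=1, W=1) weight 2/189
  (Z=0, Y=1, X=0, W=0) weight 4/63
  (Z=0, Y=1, X=0, W=2) weight 1/21
  (Z=0, Y=1, X=1, W=1) weight 2/189
  (Z=0, Y=2, X=0, W=0) weight 4/63
  (Z=0, Y=2, X=0, W=2) weight 1/21
  … 19 more
Group by X:
  weight(X=0) = 7/12
  weight(X=1) = 1/18
Total weight = 7/12 + 1/18 = 23/36
P(X=0 | obs) = 7/12 / 23/36 = 21/23
P(X=1 | obs) = 1/18 / 23/36 = 2/23

P(X=0) = 21/23, P(X=1) = 2/23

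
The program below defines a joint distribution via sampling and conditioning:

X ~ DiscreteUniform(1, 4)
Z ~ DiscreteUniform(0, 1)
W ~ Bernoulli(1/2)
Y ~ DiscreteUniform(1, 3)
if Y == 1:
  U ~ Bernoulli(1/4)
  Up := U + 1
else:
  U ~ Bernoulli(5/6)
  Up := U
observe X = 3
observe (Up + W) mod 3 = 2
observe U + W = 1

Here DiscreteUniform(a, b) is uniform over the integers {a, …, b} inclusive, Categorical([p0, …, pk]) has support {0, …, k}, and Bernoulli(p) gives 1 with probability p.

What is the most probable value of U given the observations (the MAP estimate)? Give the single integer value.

Enumerate traces; 4 have nonzero weight after conditioning:
  (X=3, Z=0, W=0, Y=1, U=1) weight 1/192
  (X=3, Z=0, W=1, Y=1, U=0) weight 1/64
  (X=3, Z=1, W=0, Y=1, U=1) weight 1/192
  (X=3, Z=1, W=1, Y=1, U=0) weight 1/64
Group by U:
  weight(U=0) = 1/32
  weight(U=1) = 1/96
Total weight = 1/32 + 1/96 = 1/24
P(U=0 | obs) = 1/32 / 1/24 = 3/4
P(U=1 | obs) = 1/96 / 1/24 = 1/4
argmax = 0

argmax_v P(U = v | obs) = 0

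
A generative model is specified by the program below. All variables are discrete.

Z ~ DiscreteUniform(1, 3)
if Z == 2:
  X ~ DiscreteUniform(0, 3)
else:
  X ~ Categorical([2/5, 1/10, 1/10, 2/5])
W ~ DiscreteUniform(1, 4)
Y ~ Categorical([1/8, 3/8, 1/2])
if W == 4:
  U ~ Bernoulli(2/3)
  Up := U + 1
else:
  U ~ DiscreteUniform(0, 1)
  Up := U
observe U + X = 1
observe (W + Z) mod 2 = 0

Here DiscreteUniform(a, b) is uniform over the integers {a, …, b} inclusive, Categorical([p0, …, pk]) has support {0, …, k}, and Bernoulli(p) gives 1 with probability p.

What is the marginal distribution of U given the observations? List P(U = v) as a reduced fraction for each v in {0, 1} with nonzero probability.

Enumerate traces; 36 have nonzero weight after conditioning:
  (Z=1, X=0, W=1, Y=0, U=1) weight 1/480
  (Z=1, X=0, W=1, Y=1, U=1) weight 1/160
  (Z=1, X=0, W=1, Y=2, U=1) weight 1/120
  (Z=1, X=0, W=3, Y=0, U=1) weight 1/480
  (Z=1, X=0, W=3, Y=1, U=1) weight 1/160
  (Z=1, X=0, W=3, Y=2, U=1) weight 1/120
  (Z=1, X=1, W=1, Y=0, U=0) weight 1/1920
  (Z=1, X=1, W=1, Y=1, U=0) weight 1/640
  … 28 more
Group by U:
  weight(U=0) = 49/1440
  weight(U=1) = 131/1440
Total weight = 49/1440 + 131/1440 = 1/8
P(U=0 | obs) = 49/1440 / 1/8 = 49/180
P(U=1 | obs) = 131/1440 / 1/8 = 131/180

P(U=0) = 49/180, P(U=1) = 131/180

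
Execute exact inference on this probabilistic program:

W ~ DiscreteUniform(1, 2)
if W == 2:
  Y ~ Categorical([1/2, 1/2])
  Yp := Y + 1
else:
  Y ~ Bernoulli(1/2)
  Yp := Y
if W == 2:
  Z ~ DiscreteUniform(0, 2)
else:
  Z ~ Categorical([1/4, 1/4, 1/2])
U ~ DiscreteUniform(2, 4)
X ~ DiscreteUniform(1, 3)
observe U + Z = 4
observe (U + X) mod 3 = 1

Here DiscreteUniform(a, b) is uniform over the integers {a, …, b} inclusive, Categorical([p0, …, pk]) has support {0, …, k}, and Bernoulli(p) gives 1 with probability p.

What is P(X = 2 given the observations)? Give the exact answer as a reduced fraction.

P(X = 2 | obs) = 5/12

Enumerate traces; 12 have nonzero weight after conditioning:
  (W=1, Y=0, Z=0, U=4, X=3) weight 1/144
  (W=1, Y=0, Z=1, U=3, X=1) weight 1/144
  (W=1, Y=0, Z=2, U=2, X=2) weight 1/72
  (W=1, Y=1, Z=0, U=4, X=3) weight 1/144
  (W=1, Y=1, Z=1, U=3, X=1) weight 1/144
  (W=1, Y=1, Z=2, U=2, X=2) weight 1/72
  (W=2, Y=0, Z=0, U=4, X=3) weight 1/108
  (W=2, Y=0, Z=1, U=3, X=1) weight 1/108
  … 4 more
Group by X:
  weight(X=1) = 7/216
  weight(X=2) = 5/108
  weight(X=3) = 7/216
Total weight = 7/216 + 5/108 + 7/216 = 1/9
P(X=1 | obs) = 7/216 / 1/9 = 7/24
P(X=2 | obs) = 5/108 / 1/9 = 5/12
P(X=3 | obs) = 7/216 / 1/9 = 7/24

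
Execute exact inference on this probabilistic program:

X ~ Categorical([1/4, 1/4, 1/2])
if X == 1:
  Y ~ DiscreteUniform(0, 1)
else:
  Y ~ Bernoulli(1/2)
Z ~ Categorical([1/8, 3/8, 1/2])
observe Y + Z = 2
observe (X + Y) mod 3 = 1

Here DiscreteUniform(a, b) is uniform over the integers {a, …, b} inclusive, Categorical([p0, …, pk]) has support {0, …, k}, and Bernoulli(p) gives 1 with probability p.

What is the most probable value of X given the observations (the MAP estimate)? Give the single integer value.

Enumerate traces; 2 have nonzero weight after conditioning:
  (X=0, Y=1, Z=1) weight 3/64
  (X=1, Y=0, Z=2) weight 1/16
Group by X:
  weight(X=0) = 3/64
  weight(X=1) = 1/16
Total weight = 3/64 + 1/16 = 7/64
P(X=0 | obs) = 3/64 / 7/64 = 3/7
P(X=1 | obs) = 1/16 / 7/64 = 4/7
argmax = 1

argmax_v P(X = v | obs) = 1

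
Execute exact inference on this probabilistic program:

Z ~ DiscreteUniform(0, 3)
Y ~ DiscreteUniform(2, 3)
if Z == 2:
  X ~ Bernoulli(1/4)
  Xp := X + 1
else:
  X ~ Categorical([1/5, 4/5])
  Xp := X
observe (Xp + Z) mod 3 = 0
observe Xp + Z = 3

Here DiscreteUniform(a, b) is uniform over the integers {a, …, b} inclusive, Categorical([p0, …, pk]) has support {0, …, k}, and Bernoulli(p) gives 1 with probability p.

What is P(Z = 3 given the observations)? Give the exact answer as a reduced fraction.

P(Z = 3 | obs) = 4/19

Enumerate traces; 4 have nonzero weight after conditioning:
  (Z=2, Y=2, X=0) weight 3/32
  (Z=2, Y=3, X=0) weight 3/32
  (Z=3, Y=2, X=0) weight 1/40
  (Z=3, Y=3, X=0) weight 1/40
Group by Z:
  weight(Z=2) = 3/16
  weight(Z=3) = 1/20
Total weight = 3/16 + 1/20 = 19/80
P(Z=2 | obs) = 3/16 / 19/80 = 15/19
P(Z=3 | obs) = 1/20 / 19/80 = 4/19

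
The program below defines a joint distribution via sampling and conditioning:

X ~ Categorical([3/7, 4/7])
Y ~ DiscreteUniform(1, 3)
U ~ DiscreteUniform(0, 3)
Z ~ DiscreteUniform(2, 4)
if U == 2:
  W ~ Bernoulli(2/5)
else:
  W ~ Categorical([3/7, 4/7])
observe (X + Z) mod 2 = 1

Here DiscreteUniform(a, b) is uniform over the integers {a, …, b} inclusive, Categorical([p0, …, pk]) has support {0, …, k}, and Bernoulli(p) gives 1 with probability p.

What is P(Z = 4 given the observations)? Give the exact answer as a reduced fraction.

P(Z = 4 | obs) = 4/11

Enumerate traces; 72 have nonzero weight after conditioning:
  (X=0, Y=1, U=0, Z=3, W=0) weight 1/196
  (X=0, Y=1, U=0, Z=3, W=1) weight 1/147
  (X=0, Y=1, U=1, Z=3, W=0) weight 1/196
  (X=0, Y=1, U=1, Z=3, W=1) weight 1/147
  (X=0, Y=1, U=2, Z=3, W=0) weight 1/140
  (X=0, Y=1, U=2, Z=3, W=1) weight 1/210
  (X=0, Y=1, U=3, Z=3, W=0) weight 1/196
  (X=0, Y=1, U=3, Z=3, W=1) weight 1/147
  (X=1, Y=1, U=0, Z=2, W=0) weight 1/147
  (X=1, Y=1, U=0, Z=4, W=0) weight 1/147
  … 62 more
Group by Z:
  weight(Z=2) = 4/21
  weight(Z=3) = 1/7
  weight(Z=4) = 4/21
Total weight = 4/21 + 1/7 + 4/21 = 11/21
P(Z=2 | obs) = 4/21 / 11/21 = 4/11
P(Z=3 | obs) = 1/7 / 11/21 = 3/11
P(Z=4 | obs) = 4/21 / 11/21 = 4/11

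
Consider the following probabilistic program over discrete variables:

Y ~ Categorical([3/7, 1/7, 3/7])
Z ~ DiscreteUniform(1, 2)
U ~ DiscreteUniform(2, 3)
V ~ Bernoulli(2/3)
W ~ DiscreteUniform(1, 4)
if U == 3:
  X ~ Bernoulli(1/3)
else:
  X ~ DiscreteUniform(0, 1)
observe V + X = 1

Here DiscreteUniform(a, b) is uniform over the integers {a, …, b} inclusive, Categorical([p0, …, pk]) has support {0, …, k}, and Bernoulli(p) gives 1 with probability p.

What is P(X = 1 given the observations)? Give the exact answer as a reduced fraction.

Enumerate traces; 96 have nonzero weight after conditioning:
  (Y=0, Z=1, U=2, V=0, W=1, X=1) weight 1/224
  (Y=0, Z=1, U=2, V=0, W=2, X=1) weight 1/224
  (Y=0, Z=1, U=2, V=0, W=3, X=1) weight 1/224
  (Y=0, Z=1, U=2, V=0, W=4, X=1) weight 1/224
  (Y=0, Z=1, U=2, V=1, W=1, X=0) weight 1/112
  (Y=0, Z=1, U=2, V=1, W=2, X=0) weight 1/112
  (Y=0, Z=1, U=2, V=1, W=3, X=0) weight 1/112
  (Y=0, Z=1, U=2, V=1, W=4, X=0) weight 1/112
  … 88 more
Group by X:
  weight(X=0) = 7/18
  weight(X=1) = 5/36
Total weight = 7/18 + 5/36 = 19/36
P(X=0 | obs) = 7/18 / 19/36 = 14/19
P(X=1 | obs) = 5/36 / 19/36 = 5/19

P(X = 1 | obs) = 5/19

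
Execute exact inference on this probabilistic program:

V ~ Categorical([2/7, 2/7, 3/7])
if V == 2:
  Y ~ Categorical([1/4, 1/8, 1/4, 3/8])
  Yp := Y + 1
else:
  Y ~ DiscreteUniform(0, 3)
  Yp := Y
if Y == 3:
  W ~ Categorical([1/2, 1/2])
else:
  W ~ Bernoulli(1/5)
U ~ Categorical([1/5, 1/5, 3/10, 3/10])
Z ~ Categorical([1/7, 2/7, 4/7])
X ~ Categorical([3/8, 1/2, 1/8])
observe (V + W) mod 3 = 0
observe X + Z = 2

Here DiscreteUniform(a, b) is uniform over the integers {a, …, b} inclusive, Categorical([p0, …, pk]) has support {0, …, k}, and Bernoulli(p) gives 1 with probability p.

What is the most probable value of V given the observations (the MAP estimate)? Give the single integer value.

argmax_v P(V = v | obs) = 0

Enumerate traces; 96 have nonzero weight after conditioning:
  (V=0, Y=0, W=0, U=0, Z=0, X=2) weight 1/4900
  (V=0, Y=0, W=0, U=0, Z=1, X=1) weight 2/1225
  (V=0, Y=0, W=0, U=0, Z=2, X=0) weight 3/1225
  (V=0, Y=0, W=0, U=1, Z=0, X=2) weight 1/4900
  (V=0, Y=0, W=0, U=1, Z=1, X=1) weight 2/1225
  (V=0, Y=0, W=0, U=1, Z=2, X=0) weight 3/1225
  (V=0, Y=0, W=0, U=2, Z=0, X=2) weight 3/9800
  (V=0, Y=0, W=0, U=2, Z=1, X=1) weight 3/1225
  (V=2, Y=0, W=1, U=0, Z=0, X=2) weight 3/39200
  … 87 more
Group by V:
  weight(V=0) = 87/1120
  weight(V=2) = 45/896
Total weight = 87/1120 + 45/896 = 573/4480
P(V=0 | obs) = 87/1120 / 573/4480 = 116/191
P(V=2 | obs) = 45/896 / 573/4480 = 75/191
argmax = 0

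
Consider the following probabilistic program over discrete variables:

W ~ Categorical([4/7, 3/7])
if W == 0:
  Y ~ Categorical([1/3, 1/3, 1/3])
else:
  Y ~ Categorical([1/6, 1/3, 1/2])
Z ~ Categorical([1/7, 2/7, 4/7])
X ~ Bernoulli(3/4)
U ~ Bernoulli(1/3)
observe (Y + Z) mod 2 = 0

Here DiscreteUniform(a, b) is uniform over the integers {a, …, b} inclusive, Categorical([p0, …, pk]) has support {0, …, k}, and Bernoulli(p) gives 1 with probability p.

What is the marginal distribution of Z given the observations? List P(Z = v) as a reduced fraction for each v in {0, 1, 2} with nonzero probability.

Enumerate traces; 40 have nonzero weight after conditioning:
  (W=0, Y=0, Z=0, X=0, U=0) weight 2/441
  (W=0, Y=0, Z=0, X=0, U=1) weight 1/441
  (W=0, Y=0, Z=0, X=1, U=0) weight 2/147
  (W=0, Y=0, Z=0, X=1, U=1) weight 1/147
  (W=0, Y=0, Z=2, X=0, U=0) weight 8/441
  (W=0, Y=0, Z=2, X=0, U=1) weight 4/441
  (W=0, Y=0, Z=2, X=1, U=0) weight 8/147
  (W=0, Y=0, Z=2, X=1, U=1) weight 4/147
  (W=0, Y=1, Z=1, X=0, U=0) weight 4/441
  … 31 more
Group by Z:
  weight(Z=0) = 2/21
  weight(Z=1) = 2/21
  weight(Z=2) = 8/21
Total weight = 2/21 + 2/21 + 8/21 = 4/7
P(Z=0 | obs) = 2/21 / 4/7 = 1/6
P(Z=1 | obs) = 2/21 / 4/7 = 1/6
P(Z=2 | obs) = 8/21 / 4/7 = 2/3

P(Z=0) = 1/6, P(Z=1) = 1/6, P(Z=2) = 2/3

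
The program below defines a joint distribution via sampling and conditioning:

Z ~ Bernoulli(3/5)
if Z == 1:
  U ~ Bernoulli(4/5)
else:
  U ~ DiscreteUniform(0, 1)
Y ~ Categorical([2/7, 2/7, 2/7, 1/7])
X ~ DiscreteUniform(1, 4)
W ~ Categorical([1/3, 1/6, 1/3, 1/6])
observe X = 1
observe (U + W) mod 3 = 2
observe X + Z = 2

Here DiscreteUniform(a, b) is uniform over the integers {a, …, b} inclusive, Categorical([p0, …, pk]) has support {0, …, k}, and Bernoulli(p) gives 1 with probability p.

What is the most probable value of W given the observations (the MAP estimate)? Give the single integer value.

Enumerate traces; 8 have nonzero weight after conditioning:
  (Z=1, U=0, Y=0, X=1, W=2) weight 1/350
  (Z=1, U=0, Y=1, X=1, W=2) weight 1/350
  (Z=1, U=0, Y=2, X=1, W=2) weight 1/350
  (Z=1, U=0, Y=3, X=1, W=2) weight 1/700
  (Z=1, U=1, Y=0, X=1, W=1) weight 1/175
  (Z=1, U=1, Y=1, X=1, W=1) weight 1/175
  (Z=1, U=1, Y=2, X=1, W=1) weight 1/175
  (Z=1, U=1, Y=3, X=1, W=1) weight 1/350
Group by W:
  weight(W=1) = 1/50
  weight(W=2) = 1/100
Total weight = 1/50 + 1/100 = 3/100
P(W=1 | obs) = 1/50 / 3/100 = 2/3
P(W=2 | obs) = 1/100 / 3/100 = 1/3
argmax = 1

argmax_v P(W = v | obs) = 1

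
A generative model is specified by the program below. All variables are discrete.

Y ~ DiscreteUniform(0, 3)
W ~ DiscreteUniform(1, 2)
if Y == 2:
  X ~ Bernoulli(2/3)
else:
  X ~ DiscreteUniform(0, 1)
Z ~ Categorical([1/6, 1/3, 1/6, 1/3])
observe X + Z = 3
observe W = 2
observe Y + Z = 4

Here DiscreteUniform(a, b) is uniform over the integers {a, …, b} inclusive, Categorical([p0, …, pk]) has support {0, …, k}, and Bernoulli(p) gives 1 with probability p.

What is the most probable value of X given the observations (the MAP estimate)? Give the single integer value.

Enumerate traces; 2 have nonzero weight after conditioning:
  (Y=1, W=2, X=0, Z=3) weight 1/48
  (Y=2, W=2, X=1, Z=2) weight 1/72
Group by X:
  weight(X=0) = 1/48
  weight(X=1) = 1/72
Total weight = 1/48 + 1/72 = 5/144
P(X=0 | obs) = 1/48 / 5/144 = 3/5
P(X=1 | obs) = 1/72 / 5/144 = 2/5
argmax = 0

argmax_v P(X = v | obs) = 0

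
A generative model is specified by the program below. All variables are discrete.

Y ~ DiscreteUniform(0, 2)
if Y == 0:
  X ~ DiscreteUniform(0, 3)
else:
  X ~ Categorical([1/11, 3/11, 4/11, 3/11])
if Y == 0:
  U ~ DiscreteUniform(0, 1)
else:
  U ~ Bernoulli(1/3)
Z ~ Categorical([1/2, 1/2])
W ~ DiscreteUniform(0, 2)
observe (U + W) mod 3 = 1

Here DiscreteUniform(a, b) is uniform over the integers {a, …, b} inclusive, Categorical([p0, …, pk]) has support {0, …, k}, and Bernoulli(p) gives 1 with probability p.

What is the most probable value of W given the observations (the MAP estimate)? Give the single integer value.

Enumerate traces; 48 have nonzero weight after conditioning:
  (Y=0, X=0, U=0, Z=0, W=1) weight 1/144
  (Y=0, X=0, U=0, Z=1, W=1) weight 1/144
  (Y=0, X=0, U=1, Z=0, W=0) weight 1/144
  (Y=0, X=0, U=1, Z=1, W=0) weight 1/144
  (Y=0, X=1, U=0, Z=0, W=1) weight 1/144
  (Y=0, X=1, U=0, Z=1, W=1) weight 1/144
  (Y=0, X=1, U=1, Z=0, W=0) weight 1/144
  (Y=0, X=1, U=1, Z=1, W=0) weight 1/144
  … 40 more
Group by W:
  weight(W=0) = 7/54
  weight(W=1) = 11/54
Total weight = 7/54 + 11/54 = 1/3
P(W=0 | obs) = 7/54 / 1/3 = 7/18
P(W=1 | obs) = 11/54 / 1/3 = 11/18
argmax = 1

argmax_v P(W = v | obs) = 1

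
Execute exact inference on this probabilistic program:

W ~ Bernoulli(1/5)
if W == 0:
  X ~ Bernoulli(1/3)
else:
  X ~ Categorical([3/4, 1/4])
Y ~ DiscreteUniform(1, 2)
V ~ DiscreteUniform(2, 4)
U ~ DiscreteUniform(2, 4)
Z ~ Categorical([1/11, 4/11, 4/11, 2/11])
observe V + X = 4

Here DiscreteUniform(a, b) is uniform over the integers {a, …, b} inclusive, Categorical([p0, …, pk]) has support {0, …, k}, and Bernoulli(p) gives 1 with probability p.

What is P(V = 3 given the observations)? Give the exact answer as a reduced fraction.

P(V = 3 | obs) = 19/60

Enumerate traces; 96 have nonzero weight after conditioning:
  (W=0, X=0, Y=1, V=4, U=2, Z=0) weight 4/1485
  (W=0, X=0, Y=1, V=4, U=2, Z=1) weight 16/1485
  (W=0, X=0, Y=1, V=4, U=2, Z=2) weight 16/1485
  (W=0, X=0, Y=1, V=4, U=2, Z=3) weight 8/1485
  (W=0, X=0, Y=1, V=4, U=3, Z=0) weight 4/1485
  (W=0, X=0, Y=1, V=4, U=3, Z=1) weight 16/1485
  (W=0, X=0, Y=1, V=4, U=3, Z=2) weight 16/1485
  (W=0, X=0, Y=1, V=4, U=3, Z=3) weight 8/1485
  (W=0, X=1, Y=1, V=3, U=2, Z=0) weight 2/1485
  … 87 more
Group by V:
  weight(V=3) = 19/180
  weight(V=4) = 41/180
Total weight = 19/180 + 41/180 = 1/3
P(V=3 | obs) = 19/180 / 1/3 = 19/60
P(V=4 | obs) = 41/180 / 1/3 = 41/60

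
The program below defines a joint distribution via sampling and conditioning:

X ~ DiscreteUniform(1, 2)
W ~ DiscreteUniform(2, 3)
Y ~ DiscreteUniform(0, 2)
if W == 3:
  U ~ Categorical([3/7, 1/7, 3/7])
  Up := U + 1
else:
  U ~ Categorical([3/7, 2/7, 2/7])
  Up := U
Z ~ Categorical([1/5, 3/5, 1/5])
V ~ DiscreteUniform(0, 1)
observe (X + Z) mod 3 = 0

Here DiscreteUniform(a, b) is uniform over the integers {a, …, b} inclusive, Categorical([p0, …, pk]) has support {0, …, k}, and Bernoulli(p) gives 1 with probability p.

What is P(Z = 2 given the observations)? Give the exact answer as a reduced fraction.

Enumerate traces; 72 have nonzero weight after conditioning:
  (X=1, W=2, Y=0, U=0, Z=2, V=0) weight 1/280
  (X=1, W=2, Y=0, U=0, Z=2, V=1) weight 1/280
  (X=1, W=2, Y=0, U=1, Z=2, V=0) weight 1/420
  (X=1, W=2, Y=0, U=1, Z=2, V=1) weight 1/420
  (X=1, W=2, Y=0, U=2, Z=2, V=0) weight 1/420
  (X=1, W=2, Y=0, U=2, Z=2, V=1) weight 1/420
  (X=1, W=2, Y=1, U=0, Z=2, V=0) weight 1/280
  (X=1, W=2, Y=1, U=0, Z=2, V=1) weight 1/280
  (X=2, W=2, Y=0, U=0, Z=1, V=0) weight 3/280
  … 63 more
Group by Z:
  weight(Z=1) = 3/10
  weight(Z=2) = 1/10
Total weight = 3/10 + 1/10 = 2/5
P(Z=1 | obs) = 3/10 / 2/5 = 3/4
P(Z=2 | obs) = 1/10 / 2/5 = 1/4

P(Z = 2 | obs) = 1/4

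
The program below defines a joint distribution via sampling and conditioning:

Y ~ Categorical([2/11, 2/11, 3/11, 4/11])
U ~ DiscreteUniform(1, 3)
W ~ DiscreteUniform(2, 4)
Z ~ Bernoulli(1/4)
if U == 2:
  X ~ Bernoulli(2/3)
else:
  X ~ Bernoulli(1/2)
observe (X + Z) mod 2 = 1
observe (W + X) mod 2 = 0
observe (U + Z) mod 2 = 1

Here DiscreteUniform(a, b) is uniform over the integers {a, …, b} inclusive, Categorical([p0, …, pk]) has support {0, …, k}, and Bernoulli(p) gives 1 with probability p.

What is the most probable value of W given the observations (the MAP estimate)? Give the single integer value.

argmax_v P(W = v | obs) = 3

Enumerate traces; 16 have nonzero weight after conditioning:
  (Y=0, U=1, W=3, Z=0, X=1) weight 1/132
  (Y=0, U=2, W=2, Z=1, X=0) weight 1/594
  (Y=0, U=2, W=4, Z=1, X=0) weight 1/594
  (Y=0, U=3, W=3, Z=0, X=1) weight 1/132
  (Y=1, U=1, W=3, Z=0, X=1) weight 1/132
  (Y=1, U=2, W=2, Z=1, X=0) weight 1/594
  (Y=1, U=2, W=4, Z=1, X=0) weight 1/594
  (Y=1, U=3, W=3, Z=0, X=1) weight 1/132
  … 8 more
Group by W:
  weight(W=2) = 1/108
  weight(W=3) = 1/12
  weight(W=4) = 1/108
Total weight = 1/108 + 1/12 + 1/108 = 11/108
P(W=2 | obs) = 1/108 / 11/108 = 1/11
P(W=3 | obs) = 1/12 / 11/108 = 9/11
P(W=4 | obs) = 1/108 / 11/108 = 1/11
argmax = 3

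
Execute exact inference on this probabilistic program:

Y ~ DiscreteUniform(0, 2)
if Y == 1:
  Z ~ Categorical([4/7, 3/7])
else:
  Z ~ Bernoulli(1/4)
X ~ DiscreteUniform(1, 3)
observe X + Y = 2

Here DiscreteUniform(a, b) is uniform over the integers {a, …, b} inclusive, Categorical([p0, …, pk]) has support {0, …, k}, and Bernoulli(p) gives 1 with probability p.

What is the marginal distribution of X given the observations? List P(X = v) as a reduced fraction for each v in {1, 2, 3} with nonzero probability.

Enumerate traces; 4 have nonzero weight after conditioning:
  (Y=0, Z=0, X=2) weight 1/12
  (Y=0, Z=1, X=2) weight 1/36
  (Y=1, Z=0, X=1) weight 4/63
  (Y=1, Z=1, X=1) weight 1/21
Group by X:
  weight(X=1) = 1/9
  weight(X=2) = 1/9
Total weight = 1/9 + 1/9 = 2/9
P(X=1 | obs) = 1/9 / 2/9 = 1/2
P(X=2 | obs) = 1/9 / 2/9 = 1/2

P(X=1) = 1/2, P(X=2) = 1/2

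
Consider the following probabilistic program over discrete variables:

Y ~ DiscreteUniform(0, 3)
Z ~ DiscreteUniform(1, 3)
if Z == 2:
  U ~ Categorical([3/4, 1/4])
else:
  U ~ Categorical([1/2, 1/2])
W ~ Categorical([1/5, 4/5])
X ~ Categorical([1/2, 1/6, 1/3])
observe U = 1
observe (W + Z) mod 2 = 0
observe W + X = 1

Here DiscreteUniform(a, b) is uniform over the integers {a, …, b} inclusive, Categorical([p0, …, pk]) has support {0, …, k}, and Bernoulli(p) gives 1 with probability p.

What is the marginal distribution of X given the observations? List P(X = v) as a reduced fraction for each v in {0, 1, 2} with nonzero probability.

P(X=0) = 48/49, P(X=1) = 1/49

Enumerate traces; 12 have nonzero weight after conditioning:
  (Y=0, Z=1, U=1, W=1, X=0) weight 1/60
  (Y=0, Z=2, U=1, W=0, X=1) weight 1/1440
  (Y=0, Z=3, U=1, W=1, X=0) weight 1/60
  (Y=1, Z=1, U=1, W=1, X=0) weight 1/60
  (Y=1, Z=2, U=1, W=0, X=1) weight 1/1440
  (Y=1, Z=3, U=1, W=1, X=0) weight 1/60
  (Y=2, Z=1, U=1, W=1, X=0) weight 1/60
  (Y=2, Z=2, U=1, W=0, X=1) weight 1/1440
  … 4 more
Group by X:
  weight(X=0) = 2/15
  weight(X=1) = 1/360
Total weight = 2/15 + 1/360 = 49/360
P(X=0 | obs) = 2/15 / 49/360 = 48/49
P(X=1 | obs) = 1/360 / 49/360 = 1/49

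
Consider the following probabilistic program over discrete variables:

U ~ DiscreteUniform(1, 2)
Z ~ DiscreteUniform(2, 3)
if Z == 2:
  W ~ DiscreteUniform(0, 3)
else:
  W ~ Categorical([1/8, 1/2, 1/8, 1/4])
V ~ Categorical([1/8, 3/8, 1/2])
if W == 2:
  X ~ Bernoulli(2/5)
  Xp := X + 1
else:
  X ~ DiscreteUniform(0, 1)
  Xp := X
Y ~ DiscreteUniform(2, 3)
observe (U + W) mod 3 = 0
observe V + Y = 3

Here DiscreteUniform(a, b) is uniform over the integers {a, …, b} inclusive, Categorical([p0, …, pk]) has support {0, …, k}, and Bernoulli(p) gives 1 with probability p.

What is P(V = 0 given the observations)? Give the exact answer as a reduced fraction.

Enumerate traces; 16 have nonzero weight after conditioning:
  (U=1, Z=2, W=2, V=0, X=0, Y=3) weight 3/1280
  (U=1, Z=2, W=2, V=0, X=1, Y=3) weight 1/640
  (U=1, Z=2, W=2, V=1, X=0, Y=2) weight 9/1280
  (U=1, Z=2, W=2, V=1, X=1, Y=2) weight 3/640
  (U=1, Z=3, W=2, V=0, X=0, Y=3) weight 3/2560
  (U=1, Z=3, W=2, V=0, X=1, Y=3) weight 1/1280
  (U=1, Z=3, W=2, V=1, X=0, Y=2) weight 9/2560
  (U=1, Z=3, W=2, V=1, X=1, Y=2) weight 3/1280
  … 8 more
Group by V:
  weight(V=0) = 9/512
  weight(V=1) = 27/512
Total weight = 9/512 + 27/512 = 9/128
P(V=0 | obs) = 9/512 / 9/128 = 1/4
P(V=1 | obs) = 27/512 / 9/128 = 3/4

P(V = 0 | obs) = 1/4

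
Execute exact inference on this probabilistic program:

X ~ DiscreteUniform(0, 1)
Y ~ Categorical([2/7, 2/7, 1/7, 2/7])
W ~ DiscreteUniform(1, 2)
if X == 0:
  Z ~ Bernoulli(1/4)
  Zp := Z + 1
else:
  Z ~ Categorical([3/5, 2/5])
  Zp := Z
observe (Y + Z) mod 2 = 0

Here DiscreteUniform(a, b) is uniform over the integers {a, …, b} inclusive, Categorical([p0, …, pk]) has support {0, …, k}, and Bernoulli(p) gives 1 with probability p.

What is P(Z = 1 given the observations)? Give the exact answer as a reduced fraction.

P(Z = 1 | obs) = 52/133

Enumerate traces; 16 have nonzero weight after conditioning:
  (X=0, Y=0, W=1, Z=0) weight 3/56
  (X=0, Y=0, W=2, Z=0) weight 3/56
  (X=0, Y=1, W=1, Z=1) weight 1/56
  (X=0, Y=1, W=2, Z=1) weight 1/56
  (X=0, Y=2, W=1, Z=0) weight 3/112
  (X=0, Y=2, W=2, Z=0) weight 3/112
  (X=0, Y=3, W=1, Z=1) weight 1/56
  (X=0, Y=3, W=2, Z=1) weight 1/56
  … 8 more
Group by Z:
  weight(Z=0) = 81/280
  weight(Z=1) = 13/70
Total weight = 81/280 + 13/70 = 19/40
P(Z=0 | obs) = 81/280 / 19/40 = 81/133
P(Z=1 | obs) = 13/70 / 19/40 = 52/133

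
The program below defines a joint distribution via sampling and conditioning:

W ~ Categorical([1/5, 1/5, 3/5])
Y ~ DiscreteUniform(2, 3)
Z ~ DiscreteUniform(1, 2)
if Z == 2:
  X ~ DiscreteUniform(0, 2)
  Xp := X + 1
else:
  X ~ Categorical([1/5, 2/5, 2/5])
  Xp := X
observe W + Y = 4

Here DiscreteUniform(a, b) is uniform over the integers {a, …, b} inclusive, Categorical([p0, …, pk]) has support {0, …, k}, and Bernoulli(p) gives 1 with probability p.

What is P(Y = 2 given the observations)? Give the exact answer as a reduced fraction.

Enumerate traces; 12 have nonzero weight after conditioning:
  (W=1, Y=3, Z=1, X=0) weight 1/100
  (W=1, Y=3, Z=1, X=1) weight 1/50
  (W=1, Y=3, Z=1, X=2) weight 1/50
  (W=1, Y=3, Z=2, X=0) weight 1/60
  (W=1, Y=3, Z=2, X=1) weight 1/60
  (W=1, Y=3, Z=2, X=2) weight 1/60
  (W=2, Y=2, Z=1, X=0) weight 3/100
  (W=2, Y=2, Z=1, X=1) weight 3/50
  … 4 more
Group by Y:
  weight(Y=2) = 3/10
  weight(Y=3) = 1/10
Total weight = 3/10 + 1/10 = 2/5
P(Y=2 | obs) = 3/10 / 2/5 = 3/4
P(Y=3 | obs) = 1/10 / 2/5 = 1/4

P(Y = 2 | obs) = 3/4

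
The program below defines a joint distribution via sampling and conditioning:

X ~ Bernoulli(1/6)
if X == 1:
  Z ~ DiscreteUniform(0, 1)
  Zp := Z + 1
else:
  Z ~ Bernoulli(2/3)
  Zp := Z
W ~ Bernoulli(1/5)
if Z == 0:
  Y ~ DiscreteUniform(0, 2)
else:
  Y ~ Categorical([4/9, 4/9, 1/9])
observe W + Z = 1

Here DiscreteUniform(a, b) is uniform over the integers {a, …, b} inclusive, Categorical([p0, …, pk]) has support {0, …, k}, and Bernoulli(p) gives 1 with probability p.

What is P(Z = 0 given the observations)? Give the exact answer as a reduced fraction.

Enumerate traces; 12 have nonzero weight after conditioning:
  (X=0, Z=0, W=1, Y=0) weight 1/54
  (X=0, Z=0, W=1, Y=1) weight 1/54
  (X=0, Z=0, W=1, Y=2) weight 1/54
  (X=0, Z=1, W=0, Y=0) weight 16/81
  (X=0, Z=1, W=0, Y=1) weight 16/81
  (X=0, Z=1, W=0, Y=2) weight 4/81
  (X=1, Z=0, W=1, Y=0) weight 1/180
  (X=1, Z=0, W=1, Y=1) weight 1/180
  … 4 more
Group by Z:
  weight(Z=0) = 13/180
  weight(Z=1) = 23/45
Total weight = 13/180 + 23/45 = 7/12
P(Z=0 | obs) = 13/180 / 7/12 = 13/105
P(Z=1 | obs) = 23/45 / 7/12 = 92/105

P(Z = 0 | obs) = 13/105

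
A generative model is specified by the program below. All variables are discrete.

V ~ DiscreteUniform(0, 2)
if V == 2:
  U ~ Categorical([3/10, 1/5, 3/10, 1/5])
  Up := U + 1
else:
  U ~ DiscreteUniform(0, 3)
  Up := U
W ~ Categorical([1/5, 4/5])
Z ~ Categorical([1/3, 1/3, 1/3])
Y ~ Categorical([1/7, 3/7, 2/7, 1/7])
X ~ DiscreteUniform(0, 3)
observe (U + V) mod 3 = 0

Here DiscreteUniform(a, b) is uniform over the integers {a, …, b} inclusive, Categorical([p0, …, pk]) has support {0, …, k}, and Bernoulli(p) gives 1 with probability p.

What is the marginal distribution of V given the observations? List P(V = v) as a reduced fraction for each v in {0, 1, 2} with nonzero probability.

Enumerate traces; 384 have nonzero weight after conditioning:
  (V=0, U=0, W=0, Z=0, Y=0, X=0) weight 1/5040
  (V=0, U=0, W=0, Z=0, Y=0, X=1) weight 1/5040
  (V=0, U=0, W=0, Z=0, Y=0, X=2) weight 1/5040
  (V=0, U=0, W=0, Z=0, Y=0, X=3) weight 1/5040
  (V=0, U=0, W=0, Z=0, Y=1, X=0) weight 1/1680
  (V=0, U=0, W=0, Z=0, Y=1, X=1) weight 1/1680
  (V=0, U=0, W=0, Z=0, Y=1, X=2) weight 1/1680
  (V=0, U=0, W=0, Z=0, Y=1, X=3) weight 1/1680
  (V=1, U=2, W=0, Z=0, Y=0, X=0) weight 1/5040
  (V=2, U=1, W=0, Z=0, Y=0, X=0) weight 1/6300
  … 374 more
Group by V:
  weight(V=0) = 1/6
  weight(V=1) = 1/12
  weight(V=2) = 1/15
Total weight = 1/6 + 1/12 + 1/15 = 19/60
P(V=0 | obs) = 1/6 / 19/60 = 10/19
P(V=1 | obs) = 1/12 / 19/60 = 5/19
P(V=2 | obs) = 1/15 / 19/60 = 4/19

P(V=0) = 10/19, P(V=1) = 5/19, P(V=2) = 4/19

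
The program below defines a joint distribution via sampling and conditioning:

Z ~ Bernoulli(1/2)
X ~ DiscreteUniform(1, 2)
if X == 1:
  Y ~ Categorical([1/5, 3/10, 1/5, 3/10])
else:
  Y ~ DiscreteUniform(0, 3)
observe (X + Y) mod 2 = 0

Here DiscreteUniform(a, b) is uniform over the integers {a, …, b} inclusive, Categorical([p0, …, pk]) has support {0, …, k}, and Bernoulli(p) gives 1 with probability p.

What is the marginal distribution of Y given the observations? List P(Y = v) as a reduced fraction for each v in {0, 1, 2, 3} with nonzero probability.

P(Y=0) = 5/22, P(Y=1) = 3/11, P(Y=2) = 5/22, P(Y=3) = 3/11

Enumerate traces; 8 have nonzero weight after conditioning:
  (Z=0, X=1, Y=1) weight 3/40
  (Z=0, X=1, Y=3) weight 3/40
  (Z=0, X=2, Y=0) weight 1/16
  (Z=0, X=2, Y=2) weight 1/16
  (Z=1, X=1, Y=1) weight 3/40
  (Z=1, X=1, Y=3) weight 3/40
  (Z=1, X=2, Y=0) weight 1/16
  (Z=1, X=2, Y=2) weight 1/16
Group by Y:
  weight(Y=0) = 1/8
  weight(Y=1) = 3/20
  weight(Y=2) = 1/8
  weight(Y=3) = 3/20
Total weight = 1/8 + 3/20 + 1/8 + 3/20 = 11/20
P(Y=0 | obs) = 1/8 / 11/20 = 5/22
P(Y=1 | obs) = 3/20 / 11/20 = 3/11
P(Y=2 | obs) = 1/8 / 11/20 = 5/22
P(Y=3 | obs) = 3/20 / 11/20 = 3/11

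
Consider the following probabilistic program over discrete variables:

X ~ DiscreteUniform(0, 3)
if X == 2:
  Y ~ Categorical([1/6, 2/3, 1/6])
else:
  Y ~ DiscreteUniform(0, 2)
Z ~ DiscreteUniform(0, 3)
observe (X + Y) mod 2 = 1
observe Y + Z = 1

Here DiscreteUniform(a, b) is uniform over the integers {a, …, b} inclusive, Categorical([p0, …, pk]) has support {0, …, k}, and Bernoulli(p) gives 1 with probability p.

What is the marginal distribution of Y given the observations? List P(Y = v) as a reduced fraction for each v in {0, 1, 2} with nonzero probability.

Enumerate traces; 4 have nonzero weight after conditioning:
  (X=0, Y=1, Z=0) weight 1/48
  (X=1, Y=0, Z=1) weight 1/48
  (X=2, Y=1, Z=0) weight 1/24
  (X=3, Y=0, Z=1) weight 1/48
Group by Y:
  weight(Y=0) = 1/24
  weight(Y=1) = 1/16
Total weight = 1/24 + 1/16 = 5/48
P(Y=0 | obs) = 1/24 / 5/48 = 2/5
P(Y=1 | obs) = 1/16 / 5/48 = 3/5

P(Y=0) = 2/5, P(Y=1) = 3/5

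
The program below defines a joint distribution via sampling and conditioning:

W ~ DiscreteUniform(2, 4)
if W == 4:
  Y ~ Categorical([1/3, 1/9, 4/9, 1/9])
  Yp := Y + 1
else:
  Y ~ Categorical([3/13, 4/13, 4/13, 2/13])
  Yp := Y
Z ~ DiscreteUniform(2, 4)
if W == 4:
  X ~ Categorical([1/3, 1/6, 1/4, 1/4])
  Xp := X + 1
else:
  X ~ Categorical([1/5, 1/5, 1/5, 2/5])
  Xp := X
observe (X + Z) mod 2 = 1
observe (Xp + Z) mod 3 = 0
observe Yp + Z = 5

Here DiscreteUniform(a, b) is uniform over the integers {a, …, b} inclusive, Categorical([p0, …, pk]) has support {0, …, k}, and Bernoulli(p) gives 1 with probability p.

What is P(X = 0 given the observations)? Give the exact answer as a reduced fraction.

P(X = 0 | obs) = 288/887

Enumerate traces; 7 have nonzero weight after conditioning:
  (W=2, Y=2, Z=3, X=0) weight 4/585
  (W=2, Y=3, Z=2, X=1) weight 2/585
  (W=3, Y=2, Z=3, X=0) weight 4/585
  (W=3, Y=3, Z=2, X=1) weight 2/585
  (W=4, Y=0, Z=4, X=1) weight 1/162
  (W=4, Y=1, Z=3, X=2) weight 1/324
  (W=4, Y=2, Z=2, X=3) weight 1/81
Group by X:
  weight(X=0) = 8/585
  weight(X=1) = 137/10530
  weight(X=2) = 1/324
  weight(X=3) = 1/81
Total weight = 8/585 + 137/10530 + 1/324 + 1/81 = 887/21060
P(X=0 | obs) = 8/585 / 887/21060 = 288/887
P(X=1 | obs) = 137/10530 / 887/21060 = 274/887
P(X=2 | obs) = 1/324 / 887/21060 = 65/887
P(X=3 | obs) = 1/81 / 887/21060 = 260/887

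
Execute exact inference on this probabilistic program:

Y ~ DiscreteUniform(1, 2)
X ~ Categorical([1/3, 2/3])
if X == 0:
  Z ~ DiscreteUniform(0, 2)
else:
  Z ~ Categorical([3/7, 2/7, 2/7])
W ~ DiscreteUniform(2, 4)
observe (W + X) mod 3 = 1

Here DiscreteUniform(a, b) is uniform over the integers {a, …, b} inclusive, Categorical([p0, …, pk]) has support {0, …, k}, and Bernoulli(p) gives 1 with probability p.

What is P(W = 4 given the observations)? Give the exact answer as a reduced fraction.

P(W = 4 | obs) = 1/3

Enumerate traces; 12 have nonzero weight after conditioning:
  (Y=1, X=0, Z=0, W=4) weight 1/54
  (Y=1, X=0, Z=1, W=4) weight 1/54
  (Y=1, X=0, Z=2, W=4) weight 1/54
  (Y=1, X=1, Z=0, W=3) weight 1/21
  (Y=1, X=1, Z=1, W=3) weight 2/63
  (Y=1, X=1, Z=2, W=3) weight 2/63
  (Y=2, X=0, Z=0, W=4) weight 1/54
  (Y=2, X=0, Z=1, W=4) weight 1/54
  … 4 more
Group by W:
  weight(W=3) = 2/9
  weight(W=4) = 1/9
Total weight = 2/9 + 1/9 = 1/3
P(W=3 | obs) = 2/9 / 1/3 = 2/3
P(W=4 | obs) = 1/9 / 1/3 = 1/3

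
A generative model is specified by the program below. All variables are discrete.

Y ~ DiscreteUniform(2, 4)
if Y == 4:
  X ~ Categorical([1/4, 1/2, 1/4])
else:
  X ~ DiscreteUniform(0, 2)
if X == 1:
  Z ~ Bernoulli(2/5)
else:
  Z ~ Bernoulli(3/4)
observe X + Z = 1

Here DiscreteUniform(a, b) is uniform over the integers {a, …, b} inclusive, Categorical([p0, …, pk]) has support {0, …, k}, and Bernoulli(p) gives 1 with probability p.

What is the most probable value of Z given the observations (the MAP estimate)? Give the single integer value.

Enumerate traces; 6 have nonzero weight after conditioning:
  (Y=2, X=0, Z=1) weight 1/12
  (Y=2, X=1, Z=0) weight 1/15
  (Y=3, X=0, Z=1) weight 1/12
  (Y=3, X=1, Z=0) weight 1/15
  (Y=4, X=0, Z=1) weight 1/16
  (Y=4, X=1, Z=0) weight 1/10
Group by Z:
  weight(Z=0) = 7/30
  weight(Z=1) = 11/48
Total weight = 7/30 + 11/48 = 37/80
P(Z=0 | obs) = 7/30 / 37/80 = 56/111
P(Z=1 | obs) = 11/48 / 37/80 = 55/111
argmax = 0

argmax_v P(Z = v | obs) = 0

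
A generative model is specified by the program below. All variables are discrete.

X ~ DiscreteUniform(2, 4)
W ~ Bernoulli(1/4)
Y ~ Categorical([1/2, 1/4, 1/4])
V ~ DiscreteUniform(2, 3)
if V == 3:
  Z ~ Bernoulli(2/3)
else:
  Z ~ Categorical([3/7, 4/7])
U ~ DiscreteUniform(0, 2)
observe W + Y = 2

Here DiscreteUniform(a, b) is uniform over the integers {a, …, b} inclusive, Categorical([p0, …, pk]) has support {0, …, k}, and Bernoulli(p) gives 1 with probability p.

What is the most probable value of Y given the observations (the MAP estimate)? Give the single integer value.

Enumerate traces; 72 have nonzero weight after conditioning:
  (X=2, W=0, Y=2, V=2, Z=0, U=0) weight 1/224
  (X=2, W=0, Y=2, V=2, Z=0, U=1) weight 1/224
  (X=2, W=0, Y=2, V=2, Z=0, U=2) weight 1/224
  (X=2, W=0, Y=2, V=2, Z=1, U=0) weight 1/168
  (X=2, W=0, Y=2, V=2, Z=1, U=1) weight 1/168
  (X=2, W=0, Y=2, V=2, Z=1, U=2) weight 1/168
  (X=2, W=0, Y=2, V=3, Z=0, U=0) weight 1/288
  (X=2, W=0, Y=2, V=3, Z=0, U=1) weight 1/288
  (X=2, W=1, Y=1, V=2, Z=0, U=0) weight 1/672
  … 63 more
Group by Y:
  weight(Y=1) = 1/16
  weight(Y=2) = 3/16
Total weight = 1/16 + 3/16 = 1/4
P(Y=1 | obs) = 1/16 / 1/4 = 1/4
P(Y=2 | obs) = 3/16 / 1/4 = 3/4
argmax = 2

argmax_v P(Y = v | obs) = 2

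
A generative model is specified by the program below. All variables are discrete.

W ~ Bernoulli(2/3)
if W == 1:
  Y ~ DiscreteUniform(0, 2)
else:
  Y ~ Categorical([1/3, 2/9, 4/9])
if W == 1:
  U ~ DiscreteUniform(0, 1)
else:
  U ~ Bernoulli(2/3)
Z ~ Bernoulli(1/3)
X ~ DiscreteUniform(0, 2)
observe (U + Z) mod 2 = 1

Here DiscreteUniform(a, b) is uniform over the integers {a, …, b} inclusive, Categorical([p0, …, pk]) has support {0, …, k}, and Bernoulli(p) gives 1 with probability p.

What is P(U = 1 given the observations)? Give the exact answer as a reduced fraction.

P(U = 1 | obs) = 5/7

Enumerate traces; 36 have nonzero weight after conditioning:
  (W=0, Y=0, U=0, Z=1, X=0) weight 1/243
  (W=0, Y=0, U=0, Z=1, X=1) weight 1/243
  (W=0, Y=0, U=0, Z=1, X=2) weight 1/243
  (W=0, Y=0, U=1, Z=0, X=0) weight 4/243
  (W=0, Y=0, U=1, Z=0, X=1) weight 4/243
  (W=0, Y=0, U=1, Z=0, X=2) weight 4/243
  (W=0, Y=1, U=0, Z=1, X=0) weight 2/729
  (W=0, Y=1, U=0, Z=1, X=1) weight 2/729
  … 28 more
Group by U:
  weight(U=0) = 4/27
  weight(U=1) = 10/27
Total weight = 4/27 + 10/27 = 14/27
P(U=0 | obs) = 4/27 / 14/27 = 2/7
P(U=1 | obs) = 10/27 / 14/27 = 5/7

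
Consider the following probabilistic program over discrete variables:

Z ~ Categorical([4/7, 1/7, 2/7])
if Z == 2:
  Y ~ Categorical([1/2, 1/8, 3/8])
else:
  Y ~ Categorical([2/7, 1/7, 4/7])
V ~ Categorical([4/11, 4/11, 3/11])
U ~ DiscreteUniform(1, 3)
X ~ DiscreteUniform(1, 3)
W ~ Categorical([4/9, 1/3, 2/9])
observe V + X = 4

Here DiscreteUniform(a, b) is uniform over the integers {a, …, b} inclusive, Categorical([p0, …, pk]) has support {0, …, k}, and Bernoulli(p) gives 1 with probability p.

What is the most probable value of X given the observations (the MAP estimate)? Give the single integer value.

argmax_v P(X = v | obs) = 3

Enumerate traces; 162 have nonzero weight after conditioning:
  (Z=0, Y=0, V=1, U=1, X=3, W=0) weight 128/43659
  (Z=0, Y=0, V=1, U=1, X=3, W=1) weight 32/14553
  (Z=0, Y=0, V=1, U=1, X=3, W=2) weight 64/43659
  (Z=0, Y=0, V=1, U=2, X=3, W=0) weight 128/43659
  (Z=0, Y=0, V=1, U=2, X=3, W=1) weight 32/14553
  (Z=0, Y=0, V=1, U=2, X=3, W=2) weight 64/43659
  (Z=0, Y=0, V=1, U=3, X=3, W=0) weight 128/43659
  (Z=0, Y=0, V=1, U=3, X=3, W=1) weight 32/14553
  (Z=0, Y=0, V=2, U=1, X=2, W=0) weight 32/14553
  … 153 more
Group by X:
  weight(X=2) = 1/11
  weight(X=3) = 4/33
Total weight = 1/11 + 4/33 = 7/33
P(X=2 | obs) = 1/11 / 7/33 = 3/7
P(X=3 | obs) = 4/33 / 7/33 = 4/7
argmax = 3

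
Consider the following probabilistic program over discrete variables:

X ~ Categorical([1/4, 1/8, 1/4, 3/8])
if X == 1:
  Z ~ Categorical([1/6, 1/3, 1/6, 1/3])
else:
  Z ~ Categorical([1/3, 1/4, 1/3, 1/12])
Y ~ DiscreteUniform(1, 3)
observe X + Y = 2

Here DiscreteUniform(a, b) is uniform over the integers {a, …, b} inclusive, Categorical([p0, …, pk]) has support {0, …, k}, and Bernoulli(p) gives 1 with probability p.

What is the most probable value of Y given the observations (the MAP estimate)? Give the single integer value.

argmax_v P(Y = v | obs) = 2

Enumerate traces; 8 have nonzero weight after conditioning:
  (X=0, Z=0, Y=2) weight 1/36
  (X=0, Z=1, Y=2) weight 1/48
  (X=0, Z=2, Y=2) weight 1/36
  (X=0, Z=3, Y=2) weight 1/144
  (X=1, Z=0, Y=1) weight 1/144
  (X=1, Z=1, Y=1) weight 1/72
  (X=1, Z=2, Y=1) weight 1/144
  (X=1, Z=3, Y=1) weight 1/72
Group by Y:
  weight(Y=1) = 1/24
  weight(Y=2) = 1/12
Total weight = 1/24 + 1/12 = 1/8
P(Y=1 | obs) = 1/24 / 1/8 = 1/3
P(Y=2 | obs) = 1/12 / 1/8 = 2/3
argmax = 2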